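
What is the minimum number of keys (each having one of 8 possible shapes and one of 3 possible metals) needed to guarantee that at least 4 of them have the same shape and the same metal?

73

There are 8 × 3 = 24 (shape, metal) combinations acting as pigeonholes.
With 24 × 3 = 72 keys we could place exactly 3 in each, with no (shape, metal) pair reaching 4.
One more forces some (shape, metal) pair to hold 4, so 72 + 1 = 73.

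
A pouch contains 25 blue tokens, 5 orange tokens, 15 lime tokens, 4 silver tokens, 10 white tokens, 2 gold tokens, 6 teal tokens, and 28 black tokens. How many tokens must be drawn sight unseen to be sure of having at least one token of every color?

94

The hardest color to obtain is gold: we could draw every other token first — 95 − 2 = 93 tokens — without a single gold one.
The next draw must be gold, so 93 + 1 = 94.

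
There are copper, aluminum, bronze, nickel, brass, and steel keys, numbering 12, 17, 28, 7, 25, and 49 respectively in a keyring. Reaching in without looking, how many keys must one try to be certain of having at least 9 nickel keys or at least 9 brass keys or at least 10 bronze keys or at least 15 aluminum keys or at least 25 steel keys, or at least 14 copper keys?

75

The worst case stops just short of every target: all 12 copper, 14 aluminum, 9 bronze, all 7 nickel, 8 brass, 24 steel — 12 + 14 + 9 + 7 + 8 + 24 = 74 keys.
One more key must push some type to its target, so 74 + 1 = 75.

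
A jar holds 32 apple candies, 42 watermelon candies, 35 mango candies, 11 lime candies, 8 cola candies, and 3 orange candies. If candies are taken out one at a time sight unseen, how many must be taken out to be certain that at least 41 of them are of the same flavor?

Treat the 6 flavors as pigeonholes.
In the worst case we take at most 40 of each flavor, but all 32 apple, all 35 mango, all 11 lime, all 8 cola, and all 3 orange (fewer than 40), giving 32 + 40 + 35 + 11 + 8 + 3 = 129.
One more candy then forces some flavor to 41, so 129 + 1 = 130.

130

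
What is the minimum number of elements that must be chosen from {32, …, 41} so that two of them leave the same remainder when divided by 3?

Use the pigeonhole principle on residue classes: group the integers by remainder mod 3; there are 3 residue classes, each nonempty in this range.
Choosing one from each class (3 integers) avoids any shared remainder.
One more choice must repeat a class, so two differ by a multiple of 3. Hence 3 + 1 = 4.

4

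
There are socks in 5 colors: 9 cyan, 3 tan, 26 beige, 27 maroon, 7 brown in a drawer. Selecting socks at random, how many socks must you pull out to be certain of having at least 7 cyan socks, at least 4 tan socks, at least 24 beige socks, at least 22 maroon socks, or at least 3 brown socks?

56

The worst case stops just short of every target: 6 cyan, 3 tan, 23 beige, 21 maroon, 2 brown — 6 + 3 + 23 + 21 + 2 = 55 socks.
One more sock must push some color to its target, so 55 + 1 = 56.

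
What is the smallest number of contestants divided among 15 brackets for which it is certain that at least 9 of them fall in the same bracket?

There are 15 brackets acting as pigeonholes.
With 15 × 8 = 120 contestants we could place exactly 8 in each, with no class reaching 9.
One more forces some class to hold 9, so 120 + 1 = 121.

121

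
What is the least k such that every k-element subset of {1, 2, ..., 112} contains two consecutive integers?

57

Partition {1, …, 112} into 56 pairs: {1,2}, {3,4}, …, {111,112}.
Choosing 56 integers — say the 56 even numbers 2, 4, …, 112 — takes one from each pair and avoids the property.
Choosing 57 forces two into the same pair by pigeonhole, and those are consecutive. So 57.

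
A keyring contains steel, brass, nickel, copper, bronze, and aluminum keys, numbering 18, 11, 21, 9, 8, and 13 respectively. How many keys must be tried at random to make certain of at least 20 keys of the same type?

79

Treat the 6 types as pigeonholes.
In the worst case we take at most 19 of each type, but all 18 steel, all 11 brass, all 9 copper, all 8 bronze, and all 13 aluminum (fewer than 19), giving 18 + 11 + 19 + 9 + 8 + 13 = 78.
One more key then forces some type to 20, so 78 + 1 = 79.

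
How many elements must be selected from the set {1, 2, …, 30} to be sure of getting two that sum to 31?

16

Partition {1, …, 30} into 15 pairs: {1,30}, {2,29}, …, {15,16}.
Choosing 15 integers — say the integers 1 through 15 — takes one from each pair and avoids the property.
Choosing 16 forces two into the same pair by pigeonhole, and those sum to 31. So 16.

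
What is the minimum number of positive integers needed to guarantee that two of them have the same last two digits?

There are 100 possible two-digit endings acting as pigeonholes.
With 100 positive integers we could place one in each, avoiding any repeat.
One more forces some class to hold 2, so 100 + 1 = 101.

101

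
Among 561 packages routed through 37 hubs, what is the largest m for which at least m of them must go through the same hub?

If each of the 37 hubs held at most 15, the total would be at most 37 × 15 = 555 < 561, a contradiction.
So at least one holds ⌈561/37⌉ = 16.

16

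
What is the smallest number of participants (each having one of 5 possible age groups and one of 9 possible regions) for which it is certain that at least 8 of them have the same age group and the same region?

There are 5 × 9 = 45 (age group, region) combinations acting as pigeonholes.
With 45 × 7 = 315 participants we could place exactly 7 in each, with no (age group, region) pair reaching 8.
One more forces some (age group, region) pair to hold 8, so 315 + 1 = 316.

316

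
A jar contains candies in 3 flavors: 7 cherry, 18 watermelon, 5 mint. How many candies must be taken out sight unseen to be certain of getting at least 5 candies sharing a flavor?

13

The worst case takes 4 candies of each flavor without reaching 5 of any: 3 × 4 = 12.
The next candy must bring some flavor to 5, so 12 + 1 = 13.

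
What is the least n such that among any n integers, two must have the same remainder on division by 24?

Two integers differ by a multiple of 24 exactly when they share a remainder mod 24.
There are 24 residue classes mod 24, so 24 integers can all lie in distinct classes.
One more integer must repeat a residue, giving a difference divisible by 24. So n = 24 + 1 = 25.

25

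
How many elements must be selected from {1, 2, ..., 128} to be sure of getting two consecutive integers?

65

Partition {1, …, 128} into 64 pairs: {1,2}, {3,4}, …, {127,128}.
Choosing 64 integers — say the 64 even numbers 2, 4, …, 128 — takes one from each pair and avoids the property.
Choosing 65 forces two into the same pair by pigeonhole, and those are consecutive. So 65.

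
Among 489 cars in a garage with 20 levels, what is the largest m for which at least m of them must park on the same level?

25

The 489 cars fall into 20 levels.
If each of the 20 levels held at most 24, the total would be at most 20 × 24 = 480 < 489, a contradiction.
So at least one holds ⌈489/20⌉ = 25.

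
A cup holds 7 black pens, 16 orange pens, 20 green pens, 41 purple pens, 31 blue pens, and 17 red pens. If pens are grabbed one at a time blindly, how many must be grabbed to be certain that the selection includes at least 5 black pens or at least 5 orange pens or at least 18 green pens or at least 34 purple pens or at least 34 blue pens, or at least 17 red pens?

106

Each of the 6 ink colors has its own threshold; avoid all of them simultaneously.
The worst case stops just short of every target: 4 black, 4 orange, 17 green, 33 purple, all 31 blue, 16 red — 4 + 4 + 17 + 33 + 31 + 16 = 105 pens.
One more pen must push some ink color to its target, so 105 + 1 = 106.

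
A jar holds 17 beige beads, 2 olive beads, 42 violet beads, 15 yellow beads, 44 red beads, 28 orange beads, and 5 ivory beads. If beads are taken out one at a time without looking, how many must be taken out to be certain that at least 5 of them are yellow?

To avoid yellow beads as long as possible, exhaust the other 6 colors first.
The worst case draws every non-yellow bead first: 17 + 2 + 42 + 44 + 28 + 5 = 138.
The next 5 draws are then forced to be yellow, giving 138 + 5 = 143.

143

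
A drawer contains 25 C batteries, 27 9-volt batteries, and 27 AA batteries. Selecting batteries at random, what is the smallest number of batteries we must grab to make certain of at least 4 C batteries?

The worst case draws every non-C battery first: 27 + 27 = 54.
The next 4 draws are then forced to be C, giving 54 + 4 = 58.

58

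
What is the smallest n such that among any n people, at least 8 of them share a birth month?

85

There are 12 months of the year acting as pigeonholes.
With 12 × 7 = 84 people we could place exactly 7 in each, with no class reaching 8.
One more forces some class to hold 8, so 84 + 1 = 85.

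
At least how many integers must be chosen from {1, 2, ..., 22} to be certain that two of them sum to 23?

Partition {1, …, 22} into 11 pairs: {1,22}, {2,21}, …, {11,12}.
Choosing 11 integers — say the integers 1 through 11 — takes one from each pair and avoids the property.
Choosing 12 forces two into the same pair by pigeonhole, and those sum to 23. So 12.

12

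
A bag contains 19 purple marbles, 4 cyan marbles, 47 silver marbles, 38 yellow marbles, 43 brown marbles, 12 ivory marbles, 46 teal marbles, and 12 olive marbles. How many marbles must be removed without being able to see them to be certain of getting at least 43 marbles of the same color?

212

Treat the 8 colors as pigeonholes.
In the worst case we take at most 42 of each color, but all 19 purple, all 4 cyan, all 38 yellow, all 12 ivory, and all 12 olive (fewer than 42), giving 19 + 4 + 42 + 38 + 42 + 12 + 42 + 12 = 211.
One more marble then forces some color to 43, so 211 + 1 = 212.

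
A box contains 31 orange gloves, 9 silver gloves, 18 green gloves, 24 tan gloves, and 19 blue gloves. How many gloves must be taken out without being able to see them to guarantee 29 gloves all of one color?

99

In the worst case we take at most 28 of each color, but all 9 silver, all 18 green, all 24 tan, and all 19 blue (fewer than 28), giving 28 + 9 + 18 + 24 + 19 = 98.
One more glove then forces some color to 29, so 98 + 1 = 99.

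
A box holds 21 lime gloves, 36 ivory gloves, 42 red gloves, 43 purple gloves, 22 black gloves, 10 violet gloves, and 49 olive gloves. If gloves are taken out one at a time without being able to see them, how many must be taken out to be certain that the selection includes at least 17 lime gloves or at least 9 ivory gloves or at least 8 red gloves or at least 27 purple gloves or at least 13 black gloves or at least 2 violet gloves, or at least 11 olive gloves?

81

The worst case stops just short of every target: 16 lime, 8 ivory, 7 red, 26 purple, 12 black, 1 violet, 10 olive — 16 + 8 + 7 + 26 + 12 + 1 + 10 = 80 gloves.
One more glove must push some color to its target, so 80 + 1 = 81.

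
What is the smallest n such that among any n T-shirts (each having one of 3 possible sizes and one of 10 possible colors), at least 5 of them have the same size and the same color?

There are 3 × 10 = 30 (size, color) combinations acting as pigeonholes.
With 30 × 4 = 120 T-shirts we could place exactly 4 in each, with no (size, color) pair reaching 5.
One more forces some (size, color) pair to hold 5, so 120 + 1 = 121.

121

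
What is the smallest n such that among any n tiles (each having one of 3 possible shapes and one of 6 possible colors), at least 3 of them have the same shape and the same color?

There are 3 × 6 = 18 (shape, color) combinations acting as pigeonholes.
With 18 × 2 = 36 tiles we could place exactly 2 in each, with no (shape, color) pair reaching 3.
One more forces some (shape, color) pair to hold 3, so 36 + 1 = 37.

37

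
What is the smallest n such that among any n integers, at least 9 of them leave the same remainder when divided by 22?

There are 22 residue classes modulo 22 acting as pigeonholes.
With 22 × 8 = 176 integers we could place exactly 8 in each, with no class reaching 9.
One more forces some class to hold 9, so 176 + 1 = 177.

177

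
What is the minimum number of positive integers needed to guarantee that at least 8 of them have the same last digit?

There are 10 possible last digits acting as pigeonholes.
With 10 × 7 = 70 positive integers we could place exactly 7 in each, with no class reaching 8.
One more forces some class to hold 8, so 70 + 1 = 71.

71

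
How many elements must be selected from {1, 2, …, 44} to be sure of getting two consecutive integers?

23

Partition {1, …, 44} into 22 pairs: {1,2}, {3,4}, …, {43,44}.
Choosing 22 integers — say the 22 even numbers 2, 4, …, 44 — takes one from each pair and avoids the property.
Choosing 23 forces two into the same pair by pigeonhole, and those are consecutive. So 23.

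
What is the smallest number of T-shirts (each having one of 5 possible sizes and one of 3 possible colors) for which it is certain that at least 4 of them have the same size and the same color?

46

There are 5 × 3 = 15 (size, color) combinations acting as pigeonholes.
With 15 × 3 = 45 T-shirts we could place exactly 3 in each, with no (size, color) pair reaching 4.
One more forces some (size, color) pair to hold 4, so 45 + 1 = 46.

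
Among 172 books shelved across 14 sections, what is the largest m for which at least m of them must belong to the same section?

The 172 books fall into 14 sections.
If each of the 14 sections held at most 12, the total would be at most 14 × 12 = 168 < 172, a contradiction.
So at least one holds ⌈172/14⌉ = 13.

13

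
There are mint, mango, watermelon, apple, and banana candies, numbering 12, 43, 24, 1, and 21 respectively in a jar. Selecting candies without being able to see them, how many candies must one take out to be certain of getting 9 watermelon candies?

The worst case draws every non-watermelon candy first: 12 + 43 + 1 + 21 = 77.
The next 9 draws are then forced to be watermelon, giving 77 + 9 = 86.

86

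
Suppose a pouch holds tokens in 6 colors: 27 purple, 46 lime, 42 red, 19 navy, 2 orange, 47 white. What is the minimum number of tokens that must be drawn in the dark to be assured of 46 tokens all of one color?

In the worst case we take at most 45 of each color, but all 27 purple, all 42 red, all 19 navy, and all 2 orange (fewer than 45), giving 27 + 45 + 42 + 19 + 2 + 45 = 180.
One more token then forces some color to 46, so 180 + 1 = 181.

181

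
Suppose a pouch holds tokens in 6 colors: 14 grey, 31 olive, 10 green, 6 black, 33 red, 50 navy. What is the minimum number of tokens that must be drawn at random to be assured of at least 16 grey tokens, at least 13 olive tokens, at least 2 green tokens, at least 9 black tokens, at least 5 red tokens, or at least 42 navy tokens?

Each of the 6 colors has its own threshold; avoid all of them simultaneously.
The worst case stops just short of every target: all 14 grey, 12 olive, 1 green, all 6 black, 4 red, 41 navy — 14 + 12 + 1 + 6 + 4 + 41 = 78 tokens.
One more token must push some color to its target, so 78 + 1 = 79.

79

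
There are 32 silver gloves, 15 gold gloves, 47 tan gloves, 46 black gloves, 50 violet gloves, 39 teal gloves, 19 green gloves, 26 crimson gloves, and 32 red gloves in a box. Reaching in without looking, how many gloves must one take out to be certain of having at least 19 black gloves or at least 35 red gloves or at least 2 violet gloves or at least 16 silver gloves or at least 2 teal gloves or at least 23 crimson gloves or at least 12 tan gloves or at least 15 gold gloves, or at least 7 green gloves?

121

Each of the 9 colors has its own threshold; avoid all of them simultaneously.
The worst case stops just short of every target: 15 silver, 14 gold, 11 tan, 18 black, 1 violet, 1 teal, 6 green, 22 crimson, all 32 red — 15 + 14 + 11 + 18 + 1 + 1 + 6 + 22 + 32 = 120 gloves.
One more glove must push some color to its target, so 120 + 1 = 121.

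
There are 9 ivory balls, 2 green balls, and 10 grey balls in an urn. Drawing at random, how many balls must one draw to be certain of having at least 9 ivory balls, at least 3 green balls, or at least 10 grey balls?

The worst case stops just short of every target: 8 ivory, 2 green, 9 grey — 8 + 2 + 9 = 19 balls.
One more ball must push some color to its target, so 19 + 1 = 20.

20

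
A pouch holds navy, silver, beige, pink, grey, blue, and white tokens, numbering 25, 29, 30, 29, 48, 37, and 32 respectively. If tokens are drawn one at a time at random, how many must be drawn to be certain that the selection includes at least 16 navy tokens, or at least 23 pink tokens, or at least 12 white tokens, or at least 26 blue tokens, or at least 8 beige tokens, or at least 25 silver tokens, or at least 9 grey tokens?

113

The worst case stops just short of every target: 15 navy, 24 silver, 7 beige, 22 pink, 8 grey, 25 blue, 11 white — 15 + 24 + 7 + 22 + 8 + 25 + 11 = 112 tokens.
One more token must push some color to its target, so 112 + 1 = 113.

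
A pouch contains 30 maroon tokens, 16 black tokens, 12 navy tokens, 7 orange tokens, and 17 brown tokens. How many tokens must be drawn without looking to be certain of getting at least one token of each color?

The hardest color to obtain is orange: we could draw every other token first — 82 − 7 = 75 tokens — without a single orange one.
The next draw must be orange, so 75 + 1 = 76.

76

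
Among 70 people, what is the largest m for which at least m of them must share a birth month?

6

If each of the 12 months of the year held at most 5, the total would be at most 12 × 5 = 60 < 70, a contradiction.
So at least one holds ⌈70/12⌉ = 6.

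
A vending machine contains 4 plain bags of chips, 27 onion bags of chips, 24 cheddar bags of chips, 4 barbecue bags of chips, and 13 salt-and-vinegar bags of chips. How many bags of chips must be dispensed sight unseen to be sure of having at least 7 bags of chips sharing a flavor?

27

In the worst case we take at most 6 of each flavor, but all 4 plain and all 4 barbecue (fewer than 6), giving 4 + 6 + 6 + 4 + 6 = 26.
One more bag of chips then forces some flavor to 7, so 26 + 1 = 27.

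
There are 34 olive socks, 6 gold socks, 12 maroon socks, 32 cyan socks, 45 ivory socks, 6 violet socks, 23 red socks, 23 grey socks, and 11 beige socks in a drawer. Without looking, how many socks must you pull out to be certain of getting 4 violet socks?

190

The worst case draws every non-violet sock first: 34 + 6 + 12 + 32 + 45 + 23 + 23 + 11 = 186.
The next 4 draws are then forced to be violet, giving 186 + 4 = 190.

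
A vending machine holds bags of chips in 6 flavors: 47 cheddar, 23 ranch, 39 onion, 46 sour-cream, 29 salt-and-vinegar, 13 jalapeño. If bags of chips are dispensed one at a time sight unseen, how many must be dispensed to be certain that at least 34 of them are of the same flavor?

Treat the 6 flavors as pigeonholes.
In the worst case we take at most 33 of each flavor, but all 23 ranch, all 29 salt-and-vinegar, and all 13 jalapeño (fewer than 33), giving 33 + 23 + 33 + 33 + 29 + 13 = 164.
One more bag of chips then forces some flavor to 34, so 164 + 1 = 165.

165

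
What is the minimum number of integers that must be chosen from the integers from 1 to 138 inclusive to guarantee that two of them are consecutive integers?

Partition {1, …, 138} into 69 pairs: {1,2}, {3,4}, …, {137,138}.
Choosing 69 integers — say the 69 even numbers 2, 4, …, 138 — takes one from each pair and avoids the property.
Choosing 70 forces two into the same pair by pigeonhole, and those are consecutive. So 70.

70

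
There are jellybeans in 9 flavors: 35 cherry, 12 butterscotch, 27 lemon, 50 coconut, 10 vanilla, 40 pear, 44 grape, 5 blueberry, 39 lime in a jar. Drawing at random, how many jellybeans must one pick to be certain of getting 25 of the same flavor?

172

In the worst case we take at most 24 of each flavor, but all 12 butterscotch, all 10 vanilla, and all 5 blueberry (fewer than 24), giving 24 + 12 + 24 + 24 + 10 + 24 + 24 + 5 + 24 = 171.
One more jellybean then forces some flavor to 25, so 171 + 1 = 172.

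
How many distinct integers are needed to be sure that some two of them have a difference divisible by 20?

21

Two integers differ by a multiple of 20 exactly when they share a remainder mod 20.
There are 20 residue classes mod 20, so 20 integers can all lie in distinct classes.
One more integer must repeat a residue, giving a difference divisible by 20. So n = 20 + 1 = 21.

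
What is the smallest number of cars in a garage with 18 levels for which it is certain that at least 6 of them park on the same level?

91

There are 18 levels acting as pigeonholes.
With 18 × 5 = 90 cars we could place exactly 5 in each, with no class reaching 6.
One more forces some class to hold 6, so 90 + 1 = 91.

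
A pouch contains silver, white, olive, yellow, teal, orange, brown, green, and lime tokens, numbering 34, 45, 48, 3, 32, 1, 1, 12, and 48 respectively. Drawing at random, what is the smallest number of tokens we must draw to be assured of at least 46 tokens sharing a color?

219

Treat the 9 colors as pigeonholes.
In the worst case we take at most 45 of each color, but all 34 silver, all 3 yellow, all 32 teal, all 1 orange, all 1 brown, and all 12 green (fewer than 45), giving 34 + 45 + 45 + 3 + 32 + 1 + 1 + 12 + 45 = 218.
One more token then forces some color to 46, so 218 + 1 = 219.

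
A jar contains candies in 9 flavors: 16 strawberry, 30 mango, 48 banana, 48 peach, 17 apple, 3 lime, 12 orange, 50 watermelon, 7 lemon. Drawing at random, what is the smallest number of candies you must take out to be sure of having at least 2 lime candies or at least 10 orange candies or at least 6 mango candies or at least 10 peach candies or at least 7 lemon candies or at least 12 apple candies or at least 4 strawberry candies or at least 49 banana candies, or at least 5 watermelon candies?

The worst case stops just short of every target: 3 strawberry, 5 mango, 48 banana, 9 peach, 11 apple, 1 lime, 9 orange, 4 watermelon, 6 lemon — 3 + 5 + 48 + 9 + 11 + 1 + 9 + 4 + 6 = 96 candies.
One more candy must push some flavor to its target, so 96 + 1 = 97.

97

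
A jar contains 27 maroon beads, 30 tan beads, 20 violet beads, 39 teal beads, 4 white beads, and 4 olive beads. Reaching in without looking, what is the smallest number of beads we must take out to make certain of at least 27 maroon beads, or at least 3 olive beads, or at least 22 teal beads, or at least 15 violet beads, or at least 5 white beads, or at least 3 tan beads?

The worst case stops just short of every target: 26 maroon, 2 tan, 14 violet, 21 teal, 4 white, 2 olive — 26 + 2 + 14 + 21 + 4 + 2 = 69 beads.
One more bead must push some color to its target, so 69 + 1 = 70.

70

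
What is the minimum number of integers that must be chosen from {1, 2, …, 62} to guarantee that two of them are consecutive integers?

32

Partition {1, …, 62} into 31 pairs: {1,2}, {3,4}, …, {61,62}.
Choosing 31 integers — say the 31 even numbers 2, 4, …, 62 — takes one from each pair and avoids the property.
Choosing 32 forces two into the same pair by pigeonhole, and those are consecutive. So 32.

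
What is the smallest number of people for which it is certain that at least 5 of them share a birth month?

49

There are 12 months of the year acting as pigeonholes.
With 12 × 4 = 48 people we could place exactly 4 in each, with no class reaching 5.
One more forces some class to hold 5, so 48 + 1 = 49.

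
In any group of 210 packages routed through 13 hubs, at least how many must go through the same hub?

The 210 packages fall into 13 hubs.
If each of the 13 hubs held at most 16, the total would be at most 13 × 16 = 208 < 210, a contradiction.
So at least one holds ⌈210/13⌉ = 17.

17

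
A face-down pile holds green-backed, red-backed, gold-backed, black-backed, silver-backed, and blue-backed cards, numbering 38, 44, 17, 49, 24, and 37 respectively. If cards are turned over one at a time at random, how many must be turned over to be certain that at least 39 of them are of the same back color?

193

In the worst case we take at most 38 of each back color, but all 17 gold-backed, all 24 silver-backed, and all 37 blue-backed (fewer than 38), giving 38 + 38 + 17 + 38 + 24 + 37 = 192.
One more card then forces some back color to 39, so 192 + 1 = 193.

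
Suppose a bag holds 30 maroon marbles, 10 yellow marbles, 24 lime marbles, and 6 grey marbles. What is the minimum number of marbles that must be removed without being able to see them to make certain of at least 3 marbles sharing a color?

9

Treat the 4 colors as pigeonholes.
The worst case takes 2 marbles of each color without reaching 3 of any: 4 × 2 = 8.
The next marble must bring some color to 3, so 8 + 1 = 9.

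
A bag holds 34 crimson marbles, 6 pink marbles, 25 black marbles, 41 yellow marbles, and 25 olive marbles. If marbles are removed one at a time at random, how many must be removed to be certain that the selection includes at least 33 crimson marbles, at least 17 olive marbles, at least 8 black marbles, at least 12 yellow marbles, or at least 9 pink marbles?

Each of the 5 colors has its own threshold; avoid all of them simultaneously.
The worst case stops just short of every target: 32 crimson, all 6 pink, 7 black, 11 yellow, 16 olive — 32 + 6 + 7 + 11 + 16 = 72 marbles.
One more marble must push some color to its target, so 72 + 1 = 73.

73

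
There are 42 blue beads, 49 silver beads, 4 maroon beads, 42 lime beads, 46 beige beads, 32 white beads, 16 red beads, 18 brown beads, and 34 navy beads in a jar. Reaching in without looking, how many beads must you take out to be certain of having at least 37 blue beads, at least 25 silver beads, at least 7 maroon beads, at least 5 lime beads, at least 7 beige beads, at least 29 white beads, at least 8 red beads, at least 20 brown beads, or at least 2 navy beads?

The worst case stops just short of every target: 36 blue, 24 silver, all 4 maroon, 4 lime, 6 beige, 28 white, 7 red, all 18 brown, 1 navy — 36 + 24 + 4 + 4 + 6 + 28 + 7 + 18 + 1 = 128 beads.
One more bead must push some color to its target, so 128 + 1 = 129.

129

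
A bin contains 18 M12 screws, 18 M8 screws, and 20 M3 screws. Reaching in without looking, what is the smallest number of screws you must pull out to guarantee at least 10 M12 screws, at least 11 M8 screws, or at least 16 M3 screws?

35

Each of the 3 sizes has its own threshold; avoid all of them simultaneously.
The worst case stops just short of every target: 9 M12, 10 M8, 15 M3 — 9 + 10 + 15 = 34 screws.
One more screw must push some size to its target, so 34 + 1 = 35.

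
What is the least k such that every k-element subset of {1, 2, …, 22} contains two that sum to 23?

12

Partition {1, …, 22} into 11 pairs: {1,22}, {2,21}, …, {11,12}.
Choosing 11 integers — say the integers 1 through 11 — takes one from each pair and avoids the property.
Choosing 12 forces two into the same pair by pigeonhole, and those sum to 23. So 12.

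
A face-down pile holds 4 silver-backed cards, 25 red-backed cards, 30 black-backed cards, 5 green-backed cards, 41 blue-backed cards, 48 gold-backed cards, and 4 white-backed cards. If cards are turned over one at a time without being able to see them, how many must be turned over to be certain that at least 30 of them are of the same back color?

Treat the 7 back colors as pigeonholes.
In the worst case we take at most 29 of each back color, but all 4 silver-backed, all 25 red-backed, all 5 green-backed, and all 4 white-backed (fewer than 29), giving 4 + 25 + 29 + 5 + 29 + 29 + 4 = 125.
One more card then forces some back color to 30, so 125 + 1 = 126.

126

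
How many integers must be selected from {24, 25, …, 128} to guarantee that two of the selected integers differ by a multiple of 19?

20

Use the pigeonhole principle on residue classes: group the integers by remainder mod 19; there are 19 residue classes, each nonempty in this range.
Choosing one from each class (19 integers) avoids any shared remainder.
One more choice must repeat a class, so two differ by a multiple of 19. Hence 19 + 1 = 20.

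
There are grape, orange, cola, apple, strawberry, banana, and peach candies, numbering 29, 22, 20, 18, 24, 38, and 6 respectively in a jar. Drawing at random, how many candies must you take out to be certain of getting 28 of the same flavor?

145

In the worst case we take at most 27 of each flavor, but all 22 orange, all 20 cola, all 18 apple, all 24 strawberry, and all 6 peach (fewer than 27), giving 27 + 22 + 20 + 18 + 24 + 27 + 6 = 144.
One more candy then forces some flavor to 28, so 144 + 1 = 145.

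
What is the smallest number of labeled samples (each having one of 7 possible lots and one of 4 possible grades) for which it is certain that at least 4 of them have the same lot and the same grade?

There are 7 × 4 = 28 (lot, grade) combinations acting as pigeonholes.
With 28 × 3 = 84 labeled samples we could place exactly 3 in each, with no (lot, grade) pair reaching 4.
One more forces some (lot, grade) pair to hold 4, so 84 + 1 = 85.

85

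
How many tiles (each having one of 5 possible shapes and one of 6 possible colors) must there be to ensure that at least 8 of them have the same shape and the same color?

211

There are 5 × 6 = 30 (shape, color) combinations acting as pigeonholes.
With 30 × 7 = 210 tiles we could place exactly 7 in each, with no (shape, color) pair reaching 8.
One more forces some (shape, color) pair to hold 8, so 210 + 1 = 211.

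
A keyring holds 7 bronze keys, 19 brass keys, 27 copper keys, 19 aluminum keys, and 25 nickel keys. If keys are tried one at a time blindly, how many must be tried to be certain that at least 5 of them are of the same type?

21

The worst case takes 4 keys of each type without reaching 5 of any: 5 × 4 = 20.
The next key must bring some type to 5, so 20 + 1 = 21.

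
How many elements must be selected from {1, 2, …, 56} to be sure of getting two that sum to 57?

Partition {1, …, 56} into 28 pairs: {1,56}, {2,55}, …, {28,29}.
Choosing 28 integers — say the integers 1 through 28 — takes one from each pair and avoids the property.
Choosing 29 forces two into the same pair by pigeonhole, and those sum to 57. So 29.

29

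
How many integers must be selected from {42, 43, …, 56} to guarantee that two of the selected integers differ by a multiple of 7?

Group the integers by remainder mod 7; there are 7 residue classes, each nonempty in this range.
Choosing one from each class (7 integers) avoids any shared remainder.
One more choice must repeat a class, so two differ by a multiple of 7. Hence 7 + 1 = 8.

8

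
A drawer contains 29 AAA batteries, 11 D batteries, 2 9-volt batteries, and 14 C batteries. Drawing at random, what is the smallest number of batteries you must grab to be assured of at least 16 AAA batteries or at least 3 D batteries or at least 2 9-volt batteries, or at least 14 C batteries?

32

Each of the 4 types has its own threshold; avoid all of them simultaneously.
The worst case stops just short of every target: 15 AAA, 2 D, 1 9-volt, 13 C — 15 + 2 + 1 + 13 = 31 batteries.
One more battery must push some type to its target, so 31 + 1 = 32.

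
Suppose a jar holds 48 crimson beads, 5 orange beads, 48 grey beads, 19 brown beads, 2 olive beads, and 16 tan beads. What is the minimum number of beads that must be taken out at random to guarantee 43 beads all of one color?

Treat the 6 colors as pigeonholes.
In the worst case we take at most 42 of each color, but all 5 orange, all 19 brown, all 2 olive, and all 16 tan (fewer than 42), giving 42 + 5 + 42 + 19 + 2 + 16 = 126.
One more bead then forces some color to 43, so 126 + 1 = 127.

127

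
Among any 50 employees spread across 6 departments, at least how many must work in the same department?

The 50 employees fall into 6 departments.
If each of the 6 departments held at most 8, the total would be at most 6 × 8 = 48 < 50, a contradiction.
So at least one holds ⌈50/6⌉ = 9.

9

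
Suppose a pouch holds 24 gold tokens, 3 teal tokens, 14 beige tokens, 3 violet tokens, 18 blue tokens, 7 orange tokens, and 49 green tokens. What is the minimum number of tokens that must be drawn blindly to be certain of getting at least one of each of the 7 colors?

116

The hardest color to obtain is teal: we could draw every other token first — 118 − 3 = 115 tokens — without a single teal one.
The next draw must be teal, so 115 + 1 = 116.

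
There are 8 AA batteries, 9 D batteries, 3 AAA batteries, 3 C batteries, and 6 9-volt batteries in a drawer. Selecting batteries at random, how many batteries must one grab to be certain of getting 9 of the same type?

In the worst case we take at most 8 of each type, but all 3 AAA, all 3 C, and all 6 9-volt (fewer than 8), giving 8 + 8 + 3 + 3 + 6 = 28.
One more battery then forces some type to 9, so 28 + 1 = 29.

29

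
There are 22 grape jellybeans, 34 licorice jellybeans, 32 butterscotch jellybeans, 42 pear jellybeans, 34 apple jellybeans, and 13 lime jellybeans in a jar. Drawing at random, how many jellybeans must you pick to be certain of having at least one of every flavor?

The hardest flavor to obtain is lime: we could draw every other jellybean first — 177 − 13 = 164 jellybeans — without a single lime one.
The next draw must be lime, so 164 + 1 = 165.

165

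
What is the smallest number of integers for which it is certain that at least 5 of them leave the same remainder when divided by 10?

41

There are 10 residue classes modulo 10 acting as pigeonholes.
With 10 × 4 = 40 integers we could place exactly 4 in each, with no class reaching 5.
One more forces some class to hold 5, so 40 + 1 = 41.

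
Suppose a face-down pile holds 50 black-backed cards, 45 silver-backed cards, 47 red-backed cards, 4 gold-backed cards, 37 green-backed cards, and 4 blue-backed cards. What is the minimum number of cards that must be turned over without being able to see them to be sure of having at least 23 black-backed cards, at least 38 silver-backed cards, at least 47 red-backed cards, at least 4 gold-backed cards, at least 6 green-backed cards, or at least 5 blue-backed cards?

The worst case stops just short of every target: 22 black-backed, 37 silver-backed, 46 red-backed, 3 gold-backed, 5 green-backed, 4 blue-backed — 22 + 37 + 46 + 3 + 5 + 4 = 117 cards.
One more card must push some back color to its target, so 117 + 1 = 118.

118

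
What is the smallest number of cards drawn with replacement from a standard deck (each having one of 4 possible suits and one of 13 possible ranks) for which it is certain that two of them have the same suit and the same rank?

There are 4 × 13 = 52 (suit, rank) combinations acting as pigeonholes.
With 52 cards drawn with replacement from a standard deck we could place one in each, avoiding any repeat.
One more forces some (suit, rank) pair to hold 2, so 52 + 1 = 53.

53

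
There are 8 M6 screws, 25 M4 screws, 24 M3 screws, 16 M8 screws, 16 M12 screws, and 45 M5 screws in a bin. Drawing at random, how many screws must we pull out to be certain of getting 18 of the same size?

In the worst case we take at most 17 of each size, but all 8 M6, all 16 M8, and all 16 M12 (fewer than 17), giving 8 + 17 + 17 + 16 + 16 + 17 = 91.
One more screw then forces some size to 18, so 91 + 1 = 92.

92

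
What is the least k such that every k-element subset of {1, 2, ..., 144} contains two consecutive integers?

Partition {1, …, 144} into 72 pairs: {1,2}, {3,4}, …, {143,144}.
Choosing 72 integers — say the 72 even numbers 2, 4, …, 144 — takes one from each pair and avoids the property.
Choosing 73 forces two into the same pair by pigeonhole, and those are consecutive. So 73.

73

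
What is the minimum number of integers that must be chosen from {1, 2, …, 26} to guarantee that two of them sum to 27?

Partition {1, …, 26} into 13 pairs: {1,26}, {2,25}, …, {13,14}.
Choosing 13 integers — say the integers 1 through 13 — takes one from each pair and avoids the property.
Choosing 14 forces two into the same pair by pigeonhole, and those sum to 27. So 14.

14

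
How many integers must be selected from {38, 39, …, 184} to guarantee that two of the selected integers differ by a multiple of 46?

Group the integers by remainder mod 46; there are 46 residue classes, each nonempty in this range.
Choosing one from each class (46 integers) avoids any shared remainder.
One more choice must repeat a class, so two differ by a multiple of 46. Hence 46 + 1 = 47.

47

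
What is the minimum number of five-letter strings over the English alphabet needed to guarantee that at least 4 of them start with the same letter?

79

There are 26 possible first letters acting as pigeonholes.
With 26 × 3 = 78 five-letter strings over the English alphabet we could place exactly 3 in each, with no class reaching 4.
One more forces some class to hold 4, so 78 + 1 = 79.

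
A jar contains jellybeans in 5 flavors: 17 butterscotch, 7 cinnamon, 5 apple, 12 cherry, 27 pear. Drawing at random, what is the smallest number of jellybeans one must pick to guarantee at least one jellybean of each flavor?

64

The hardest flavor to obtain is apple: we could draw every other jellybean first — 68 − 5 = 63 jellybeans — without a single apple one.
The next draw must be apple, so 63 + 1 = 64.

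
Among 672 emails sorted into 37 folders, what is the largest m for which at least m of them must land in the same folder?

If each of the 37 folders held at most 18, the total would be at most 37 × 18 = 666 < 672, a contradiction.
So at least one holds ⌈672/37⌉ = 19.

19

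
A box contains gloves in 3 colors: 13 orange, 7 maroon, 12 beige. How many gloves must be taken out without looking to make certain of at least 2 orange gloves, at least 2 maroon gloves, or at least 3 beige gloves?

5

The worst case stops just short of every target: 1 orange, 1 maroon, 2 beige — 1 + 1 + 2 = 4 gloves.
One more glove must push some color to its target, so 4 + 1 = 5.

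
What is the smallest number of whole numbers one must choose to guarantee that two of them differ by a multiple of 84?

85

Use the pigeonhole principle on residue classes: two integers differ by a multiple of 84 exactly when they share a remainder mod 84.
There are 84 residue classes mod 84, so 84 integers can all lie in distinct classes.
One more integer must repeat a residue, giving a difference divisible by 84. So n = 84 + 1 = 85.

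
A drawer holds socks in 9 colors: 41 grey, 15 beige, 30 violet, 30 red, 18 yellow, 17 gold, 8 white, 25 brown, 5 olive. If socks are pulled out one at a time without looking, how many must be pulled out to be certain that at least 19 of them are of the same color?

136

In the worst case we take at most 18 of each color, but all 15 beige, all 17 gold, all 8 white, and all 5 olive (fewer than 18), giving 18 + 15 + 18 + 18 + 18 + 17 + 8 + 18 + 5 = 135.
One more sock then forces some color to 19, so 135 + 1 = 136.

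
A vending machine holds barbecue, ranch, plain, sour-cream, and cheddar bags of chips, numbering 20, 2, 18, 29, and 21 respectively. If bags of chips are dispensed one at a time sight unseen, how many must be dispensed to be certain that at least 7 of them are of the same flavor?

Treat the 5 flavors as pigeonholes.
In the worst case we take at most 6 of each flavor, but all 2 ranch (fewer than 6), giving 6 + 2 + 6 + 6 + 6 = 26.
One more bag of chips then forces some flavor to 7, so 26 + 1 = 27.

27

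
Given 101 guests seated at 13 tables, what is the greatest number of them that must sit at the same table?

8

If each of the 13 tables held at most 7, the total would be at most 13 × 7 = 91 < 101, a contradiction.
So at least one holds ⌈101/13⌉ = 8.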